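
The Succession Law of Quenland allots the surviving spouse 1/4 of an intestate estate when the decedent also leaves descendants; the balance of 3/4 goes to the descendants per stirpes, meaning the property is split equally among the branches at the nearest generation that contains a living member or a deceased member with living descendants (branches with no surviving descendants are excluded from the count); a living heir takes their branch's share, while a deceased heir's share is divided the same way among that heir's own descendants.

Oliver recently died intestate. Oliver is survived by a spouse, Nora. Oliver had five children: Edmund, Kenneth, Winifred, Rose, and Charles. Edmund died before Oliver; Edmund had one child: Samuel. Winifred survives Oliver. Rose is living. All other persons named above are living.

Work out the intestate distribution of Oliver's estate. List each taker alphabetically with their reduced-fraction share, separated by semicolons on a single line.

Charles 3/20; Kenneth 3/20; Nora 1/4; Rose 3/20; Samuel 3/20; Winifred 3/20

Nora, as surviving spouse, takes 1/4.
The remaining 3/4 passes to Oliver's descendants per stirpes.
The 3/4 is divided into 5 equal shares of 3/20 among Edmund, Kenneth, Winifred, Rose, Charles.
Edmund predeceased; the 3/20 allotted to Edmund's branch passes to Edmund's issue by representation.
Samuel is the sole taker at this level and receives the full 3/20.
Kenneth is living and takes 3/20.
Winifred is living and takes 3/20.
Rose is living and takes 3/20.
Charles is living and takes 3/20.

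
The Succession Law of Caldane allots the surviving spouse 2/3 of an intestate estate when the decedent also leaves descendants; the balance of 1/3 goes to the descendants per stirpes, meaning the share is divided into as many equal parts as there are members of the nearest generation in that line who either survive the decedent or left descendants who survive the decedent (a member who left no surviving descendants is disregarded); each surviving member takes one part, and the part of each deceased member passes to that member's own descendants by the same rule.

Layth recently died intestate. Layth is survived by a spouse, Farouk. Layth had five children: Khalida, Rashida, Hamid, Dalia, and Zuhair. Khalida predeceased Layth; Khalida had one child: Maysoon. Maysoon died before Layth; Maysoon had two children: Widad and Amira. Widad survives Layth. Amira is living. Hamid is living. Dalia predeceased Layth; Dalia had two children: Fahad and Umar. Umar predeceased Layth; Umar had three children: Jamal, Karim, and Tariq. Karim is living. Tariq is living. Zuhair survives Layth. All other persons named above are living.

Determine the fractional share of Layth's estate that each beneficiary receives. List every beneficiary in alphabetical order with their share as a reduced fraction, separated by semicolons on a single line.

Amira 1/30; Fahad 1/30; Farouk 2/3; Hamid 1/15; Jamal 1/90; Karim 1/90; Rashida 1/15; Tariq 1/90; Widad 1/30; Zuhair 1/15

Farouk, as surviving spouse, takes 2/3.
The remaining 1/3 passes to Layth's descendants per stirpes.
The 1/3 is divided into 5 equal shares of 1/15 among Khalida, Rashida, Hamid, Dalia, Zuhair.
Khalida predeceased; the 1/15 allotted to Khalida's branch passes to Khalida's issue by representation.
Maysoon's line is the sole branch at this level, so the full 1/15 passes to Maysoon's issue by representation.
The 1/15 is divided into 2 equal shares of 1/30 among Widad, Amira.
Widad is living and takes 1/30.
Amira is living and takes 1/30.
Rashida is living and takes 1/15.
Hamid is living and takes 1/15.
Dalia predeceased; the 1/15 allotted to Dalia's branch passes to Dalia's issue by representation.
The 1/15 is divided into 2 equal shares of 1/30 among Fahad, Umar.
Fahad is living and takes 1/30.
Umar predeceased; the 1/30 allotted to Umar's branch passes to Umar's issue by representation.
The 1/30 is divided into 3 equal shares of 1/90 among Jamal, Karim, Tariq.
Jamal is living and takes 1/90.
Karim is living and takes 1/90.
Tariq is living and takes 1/90.
Zuhair is living and takes 1/15.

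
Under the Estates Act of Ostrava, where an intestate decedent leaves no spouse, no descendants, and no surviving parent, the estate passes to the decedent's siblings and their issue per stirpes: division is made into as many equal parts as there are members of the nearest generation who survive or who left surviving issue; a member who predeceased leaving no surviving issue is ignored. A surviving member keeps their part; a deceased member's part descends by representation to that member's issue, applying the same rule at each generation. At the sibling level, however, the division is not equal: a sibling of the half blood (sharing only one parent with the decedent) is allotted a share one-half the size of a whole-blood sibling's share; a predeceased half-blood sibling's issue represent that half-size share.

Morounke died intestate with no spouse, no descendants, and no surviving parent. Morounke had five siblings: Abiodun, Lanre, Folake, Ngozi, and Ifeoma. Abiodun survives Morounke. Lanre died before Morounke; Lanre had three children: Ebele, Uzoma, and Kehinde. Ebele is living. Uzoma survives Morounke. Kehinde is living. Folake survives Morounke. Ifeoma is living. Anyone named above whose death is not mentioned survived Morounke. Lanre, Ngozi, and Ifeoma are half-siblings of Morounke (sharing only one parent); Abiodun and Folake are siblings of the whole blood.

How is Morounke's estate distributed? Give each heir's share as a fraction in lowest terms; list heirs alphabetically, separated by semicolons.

Abiodun 2/7; Ebele 1/21; Folake 2/7; Ifeoma 1/7; Kehinde 1/21; Ngozi 1/7; Uzoma 1/21

No spouse, descendants, or parent survives, so the estate passes to Morounke's siblings per stirpes.
Half-blood siblings count for one-half the weight of whole-blood siblings at the initial division.
Dividing 1 in proportion to weights (total weight 7/2): Abiodun (weight 1) → 2/7; Lanre (weight 1/2) → 1/7; Folake (weight 1) → 2/7; Ngozi (weight 1/2) → 1/7; Ifeoma (weight 1/2) → 1/7.
Abiodun is living and takes 2/7.
Lanre predeceased; the 1/7 allotted to Lanre's branch passes to Lanre's issue by representation.
The 1/7 is divided into 3 equal shares of 1/21 among Ebele, Uzoma, Kehinde.
Ebele is living and takes 1/21.
Uzoma is living and takes 1/21.
Kehinde is living and takes 1/21.
Folake is living and takes 2/7.
Ngozi is living and takes 1/7.
Ifeoma is living and takes 1/7.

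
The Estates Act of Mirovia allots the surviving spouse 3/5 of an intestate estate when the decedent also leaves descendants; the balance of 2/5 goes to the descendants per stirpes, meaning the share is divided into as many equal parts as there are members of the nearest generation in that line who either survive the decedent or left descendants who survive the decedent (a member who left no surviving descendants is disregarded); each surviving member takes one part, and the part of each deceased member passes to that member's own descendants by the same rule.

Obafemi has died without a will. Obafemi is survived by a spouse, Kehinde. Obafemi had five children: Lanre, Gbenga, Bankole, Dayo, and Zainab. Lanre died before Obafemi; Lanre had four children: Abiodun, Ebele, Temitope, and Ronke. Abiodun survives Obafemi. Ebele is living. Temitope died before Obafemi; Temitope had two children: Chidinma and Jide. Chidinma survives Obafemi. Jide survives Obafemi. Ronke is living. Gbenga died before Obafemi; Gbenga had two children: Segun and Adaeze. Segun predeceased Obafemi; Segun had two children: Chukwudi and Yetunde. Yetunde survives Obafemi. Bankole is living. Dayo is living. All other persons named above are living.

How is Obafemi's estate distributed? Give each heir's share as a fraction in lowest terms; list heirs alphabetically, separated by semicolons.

Kehinde, as surviving spouse, takes 3/5.
The remaining 2/5 passes to Obafemi's descendants per stirpes.
The 2/5 is divided into 5 equal shares of 2/25 among Lanre, Gbenga, Bankole, Dayo, Zainab.
Lanre predeceased; the 2/25 allotted to Lanre's branch passes to Lanre's issue by representation.
The 2/25 is divided into 4 equal shares of 1/50 among Abiodun, Ebele, Temitope, Ronke.
Abiodun is living and takes 1/50.
Ebele is living and takes 1/50.
Temitope predeceased; the 1/50 allotted to Temitope's branch passes to Temitope's issue by representation.
The 1/50 is divided into 2 equal shares of 1/100 among Chidinma, Jide.
Chidinma is living and takes 1/100.
Jide is living and takes 1/100.
Ronke is living and takes 1/50.
Gbenga predeceased; the 2/25 allotted to Gbenga's branch passes to Gbenga's issue by representation.
The 2/25 is divided into 2 equal shares of 1/25 among Segun, Adaeze.
Segun predeceased; the 1/25 allotted to Segun's branch passes to Segun's issue by representation.
The 1/25 is divided into 2 equal shares of 1/50 among Chukwudi, Yetunde.
Chukwudi is living and takes 1/50.
Yetunde is living and takes 1/50.
Adaeze is living and takes 1/25.
Bankole is living and takes 2/25.
Dayo is living and takes 2/25.
Zainab is living and takes 2/25.

Abiodun 1/50; Adaeze 1/25; Bankole 2/25; Chidinma 1/100; Chukwudi 1/50; Dayo 2/25; Ebele 1/50; Jide 1/100; Kehinde 3/5; Ronke 1/50; Yetunde 1/50; Zainab 2/25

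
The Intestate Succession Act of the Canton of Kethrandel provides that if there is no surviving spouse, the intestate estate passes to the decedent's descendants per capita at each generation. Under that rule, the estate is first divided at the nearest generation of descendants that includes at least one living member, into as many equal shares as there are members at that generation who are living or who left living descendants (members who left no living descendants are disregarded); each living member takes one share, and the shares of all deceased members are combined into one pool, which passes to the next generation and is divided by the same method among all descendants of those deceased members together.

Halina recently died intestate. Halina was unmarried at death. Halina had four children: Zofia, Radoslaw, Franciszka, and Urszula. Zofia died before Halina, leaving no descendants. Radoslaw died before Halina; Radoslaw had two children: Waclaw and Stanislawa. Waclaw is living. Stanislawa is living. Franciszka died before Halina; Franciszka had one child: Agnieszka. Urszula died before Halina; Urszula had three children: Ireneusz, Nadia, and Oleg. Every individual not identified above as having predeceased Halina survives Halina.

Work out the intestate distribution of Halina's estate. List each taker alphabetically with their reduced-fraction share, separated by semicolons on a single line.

There is no surviving spouse, so the entire estate passes to Halina's descendants per capita at each generation.
No one at generation 1 (Radoslaw, Franciszka, Urszula) is living; moving to the next generation.
At generation 2 (Waclaw, Stanislawa, Agnieszka, Ireneusz, Nadia, Oleg) there are 6 shares of (1)/6 = 1/6 each.
Living: Waclaw, Stanislawa, Agnieszka, Ireneusz, Nadia, and Oleg — each takes 1/6.

Agnieszka 1/6; Ireneusz 1/6; Nadia 1/6; Oleg 1/6; Stanislawa 1/6; Waclaw 1/6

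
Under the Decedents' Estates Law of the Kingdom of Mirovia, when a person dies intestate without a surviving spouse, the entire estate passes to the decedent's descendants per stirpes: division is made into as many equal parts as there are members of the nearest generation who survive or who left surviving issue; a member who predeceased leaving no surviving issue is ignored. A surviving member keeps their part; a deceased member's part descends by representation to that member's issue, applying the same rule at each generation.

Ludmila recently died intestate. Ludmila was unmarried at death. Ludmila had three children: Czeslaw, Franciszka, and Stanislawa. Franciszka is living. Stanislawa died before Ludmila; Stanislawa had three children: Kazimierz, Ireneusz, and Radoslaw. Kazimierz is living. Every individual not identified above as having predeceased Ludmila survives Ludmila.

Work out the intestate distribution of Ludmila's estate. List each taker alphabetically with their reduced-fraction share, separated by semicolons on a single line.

Czeslaw 1/3; Franciszka 1/3; Ireneusz 1/9; Kazimierz 1/9; Radoslaw 1/9

There is no surviving spouse, so the entire estate passes to Ludmila's descendants per stirpes.
The estate is divided into 3 equal shares of 1/3 among Czeslaw, Franciszka, Stanislawa.
Czeslaw is living and takes 1/3.
Franciszka is living and takes 1/3.
Stanislawa predeceased; the 1/3 allotted to Stanislawa's branch passes to Stanislawa's issue by representation.
The 1/3 is divided into 3 equal shares of 1/9 among Kazimierz, Ireneusz, Radoslaw.
Kazimierz is living and takes 1/9.
Ireneusz is living and takes 1/9.
Radoslaw is living and takes 1/9.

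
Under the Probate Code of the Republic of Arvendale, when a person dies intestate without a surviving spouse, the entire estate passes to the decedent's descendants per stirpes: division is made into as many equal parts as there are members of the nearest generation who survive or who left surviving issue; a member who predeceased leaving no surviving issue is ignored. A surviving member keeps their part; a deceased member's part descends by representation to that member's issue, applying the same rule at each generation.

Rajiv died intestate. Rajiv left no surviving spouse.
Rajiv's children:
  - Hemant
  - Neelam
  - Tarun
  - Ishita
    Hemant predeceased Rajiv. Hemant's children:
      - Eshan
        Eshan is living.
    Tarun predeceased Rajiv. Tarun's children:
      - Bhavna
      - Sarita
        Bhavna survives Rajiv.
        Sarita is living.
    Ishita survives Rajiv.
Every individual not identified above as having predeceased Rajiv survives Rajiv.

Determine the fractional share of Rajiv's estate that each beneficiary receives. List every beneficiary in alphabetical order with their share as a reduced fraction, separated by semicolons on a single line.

There is no surviving spouse, so the entire estate passes to Rajiv's descendants per stirpes.
The estate is divided into 4 equal shares of 1/4 among Hemant, Neelam, Tarun, Ishita.
Hemant predeceased; the 1/4 allotted to Hemant's branch passes to Hemant's issue by representation.
Eshan is the sole taker at this level and receives the full 1/4.
Neelam is living and takes 1/4.
Tarun predeceased; the 1/4 allotted to Tarun's branch passes to Tarun's issue by representation.
The 1/4 is divided into 2 equal shares of 1/8 among Bhavna, Sarita.
Bhavna is living and takes 1/8.
Sarita is living and takes 1/8.
Ishita is living and takes 1/4.

Bhavna 1/8; Eshan 1/4; Ishita 1/4; Neelam 1/4; Sarita 1/8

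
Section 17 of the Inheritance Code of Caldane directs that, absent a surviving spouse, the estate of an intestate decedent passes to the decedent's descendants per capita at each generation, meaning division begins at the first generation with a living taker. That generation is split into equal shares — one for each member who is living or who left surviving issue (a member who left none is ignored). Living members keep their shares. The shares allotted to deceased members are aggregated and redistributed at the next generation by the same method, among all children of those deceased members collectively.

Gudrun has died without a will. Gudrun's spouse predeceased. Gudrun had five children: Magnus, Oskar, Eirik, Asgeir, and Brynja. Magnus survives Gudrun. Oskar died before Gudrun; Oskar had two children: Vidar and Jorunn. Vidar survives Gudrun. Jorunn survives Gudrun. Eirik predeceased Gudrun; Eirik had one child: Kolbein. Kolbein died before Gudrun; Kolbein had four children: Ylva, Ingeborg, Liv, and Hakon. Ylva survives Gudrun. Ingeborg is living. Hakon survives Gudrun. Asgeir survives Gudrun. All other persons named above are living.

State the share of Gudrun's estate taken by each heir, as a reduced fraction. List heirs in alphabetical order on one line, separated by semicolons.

Asgeir 1/5; Brynja 1/5; Hakon 1/30; Ingeborg 1/30; Jorunn 2/15; Liv 1/30; Magnus 1/5; Vidar 2/15; Ylva 1/30

There is no surviving spouse, so the entire estate passes to Gudrun's descendants per capita at each generation.
At generation 1 (Magnus, Oskar, Eirik, Asgeir, Brynja) there are 5 shares of (1)/5 = 1/5 each.
Living: Magnus, Asgeir, and Brynja — each takes 1/5.
Deceased: Oskar and Eirik. Their combined 2/5 is pooled and carried to generation 2.
At generation 2 (Vidar, Jorunn, Kolbein) there are 3 shares of (2/5)/3 = 2/15 each.
Living: Vidar and Jorunn — each takes 2/15.
Deceased: Kolbein. That 2/15 share is carried to generation 3.
At generation 3 (Ylva, Ingeborg, Liv, Hakon) there are 4 shares of (2/15)/4 = 1/30 each.
Living: Ylva, Ingeborg, Liv, and Hakon — each takes 1/30.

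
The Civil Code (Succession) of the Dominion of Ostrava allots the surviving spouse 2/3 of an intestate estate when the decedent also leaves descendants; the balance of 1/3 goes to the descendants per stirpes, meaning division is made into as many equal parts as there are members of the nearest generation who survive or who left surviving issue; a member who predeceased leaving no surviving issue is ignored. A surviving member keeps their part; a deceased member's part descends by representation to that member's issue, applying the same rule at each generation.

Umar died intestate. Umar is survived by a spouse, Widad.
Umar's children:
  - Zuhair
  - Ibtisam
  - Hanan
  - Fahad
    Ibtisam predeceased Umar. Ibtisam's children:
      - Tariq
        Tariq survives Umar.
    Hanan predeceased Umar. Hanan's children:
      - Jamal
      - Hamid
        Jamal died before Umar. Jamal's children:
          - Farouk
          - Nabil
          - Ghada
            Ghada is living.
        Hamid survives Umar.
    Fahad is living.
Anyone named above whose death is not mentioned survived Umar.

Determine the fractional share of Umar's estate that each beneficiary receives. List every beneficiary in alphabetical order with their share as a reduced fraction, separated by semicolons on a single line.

Fahad 1/12; Farouk 1/72; Ghada 1/72; Hamid 1/24; Nabil 1/72; Tariq 1/12; Widad 2/3; Zuhair 1/12

Widad, as surviving spouse, takes 2/3.
The remaining 1/3 passes to Umar's descendants per stirpes.
The 1/3 is divided into 4 equal shares of 1/12 among Zuhair, Ibtisam, Hanan, Fahad.
Zuhair is living and takes 1/12.
Ibtisam predeceased; the 1/12 allotted to Ibtisam's branch passes to Ibtisam's issue by representation.
Tariq is the sole taker at this level and receives the full 1/12.
Hanan predeceased; the 1/12 allotted to Hanan's branch passes to Hanan's issue by representation.
The 1/12 is divided into 2 equal shares of 1/24 among Jamal, Hamid.
Jamal predeceased; the 1/24 allotted to Jamal's branch passes to Jamal's issue by representation.
The 1/24 is divided into 3 equal shares of 1/72 among Farouk, Nabil, Ghada.
Farouk is living and takes 1/72.
Nabil is living and takes 1/72.
Ghada is living and takes 1/72.
Hamid is living and takes 1/24.
Fahad is living and takes 1/12.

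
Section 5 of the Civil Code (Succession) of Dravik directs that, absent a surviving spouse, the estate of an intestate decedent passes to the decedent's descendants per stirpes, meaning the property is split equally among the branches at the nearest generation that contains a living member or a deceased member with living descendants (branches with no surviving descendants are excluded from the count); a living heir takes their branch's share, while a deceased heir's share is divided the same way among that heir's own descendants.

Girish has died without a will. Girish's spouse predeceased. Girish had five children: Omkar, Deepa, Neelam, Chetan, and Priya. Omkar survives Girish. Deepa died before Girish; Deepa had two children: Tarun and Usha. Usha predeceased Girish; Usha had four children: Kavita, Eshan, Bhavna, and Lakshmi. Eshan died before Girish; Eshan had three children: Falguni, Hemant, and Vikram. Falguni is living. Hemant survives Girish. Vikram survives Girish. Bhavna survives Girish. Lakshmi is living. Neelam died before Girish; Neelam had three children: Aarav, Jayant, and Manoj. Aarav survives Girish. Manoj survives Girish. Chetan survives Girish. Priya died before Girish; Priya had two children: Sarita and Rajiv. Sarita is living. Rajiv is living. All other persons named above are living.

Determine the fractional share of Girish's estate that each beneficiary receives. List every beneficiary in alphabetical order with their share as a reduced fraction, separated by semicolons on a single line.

Aarav 1/15; Bhavna 1/40; Chetan 1/5; Falguni 1/120; Hemant 1/120; Jayant 1/15; Kavita 1/40; Lakshmi 1/40; Manoj 1/15; Omkar 1/5; Rajiv 1/10; Sarita 1/10; Tarun 1/10; Vikram 1/120

There is no surviving spouse, so the entire estate passes to Girish's descendants per stirpes.
The estate is divided into 5 equal shares of 1/5 among Omkar, Deepa, Neelam, Chetan, Priya.
Omkar is living and takes 1/5.
Deepa predeceased; the 1/5 allotted to Deepa's branch passes to Deepa's issue by representation.
The 1/5 is divided into 2 equal shares of 1/10 among Tarun, Usha.
Tarun is living and takes 1/10.
Usha predeceased; the 1/10 allotted to Usha's branch passes to Usha's issue by representation.
The 1/10 is divided into 4 equal shares of 1/40 among Kavita, Eshan, Bhavna, Lakshmi.
Kavita is living and takes 1/40.
Eshan predeceased; the 1/40 allotted to Eshan's branch passes to Eshan's issue by representation.
The 1/40 is divided into 3 equal shares of 1/120 among Falguni, Hemant, Vikram.
Falguni is living and takes 1/120.
Hemant is living and takes 1/120.
Vikram is living and takes 1/120.
Bhavna is living and takes 1/40.
Lakshmi is living and takes 1/40.
Neelam predeceased; the 1/5 allotted to Neelam's branch passes to Neelam's issue by representation.
The 1/5 is divided into 3 equal shares of 1/15 among Aarav, Jayant, Manoj.
Aarav is living and takes 1/15.
Jayant is living and takes 1/15.
Manoj is living and takes 1/15.
Chetan is living and takes 1/5.
Priya predeceased; the 1/5 allotted to Priya's branch passes to Priya's issue by representation.
The 1/5 is divided into 2 equal shares of 1/10 among Sarita, Rajiv.
Sarita is living and takes 1/10.
Rajiv is living and takes 1/10.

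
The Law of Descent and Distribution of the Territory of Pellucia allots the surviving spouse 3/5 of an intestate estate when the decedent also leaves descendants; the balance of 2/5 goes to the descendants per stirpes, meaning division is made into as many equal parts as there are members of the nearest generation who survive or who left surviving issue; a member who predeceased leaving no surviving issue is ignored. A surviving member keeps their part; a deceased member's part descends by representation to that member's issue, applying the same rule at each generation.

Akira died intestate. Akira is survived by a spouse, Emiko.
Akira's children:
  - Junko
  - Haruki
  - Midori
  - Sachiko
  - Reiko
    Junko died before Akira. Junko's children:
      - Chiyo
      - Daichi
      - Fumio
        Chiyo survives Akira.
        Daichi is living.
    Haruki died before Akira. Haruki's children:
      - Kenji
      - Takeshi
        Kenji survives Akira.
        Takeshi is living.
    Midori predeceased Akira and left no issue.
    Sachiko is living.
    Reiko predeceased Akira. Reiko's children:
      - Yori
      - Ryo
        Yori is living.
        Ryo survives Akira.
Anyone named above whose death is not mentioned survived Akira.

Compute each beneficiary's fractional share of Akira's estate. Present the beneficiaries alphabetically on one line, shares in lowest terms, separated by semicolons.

Emiko, as surviving spouse, takes 3/5.
The remaining 2/5 passes to Akira's descendants per stirpes.
Midori left no surviving issue, so that branch lapses and is disregarded.
The 2/5 is divided into 4 equal shares of 1/10 among Junko, Haruki, Sachiko, Reiko.
Junko predeceased; the 1/10 allotted to Junko's branch passes to Junko's issue by representation.
The 1/10 is divided into 3 equal shares of 1/30 among Chiyo, Daichi, Fumio.
Chiyo is living and takes 1/30.
Daichi is living and takes 1/30.
Fumio is living and takes 1/30.
Haruki predeceased; the 1/10 allotted to Haruki's branch passes to Haruki's issue by representation.
The 1/10 is divided into 2 equal shares of 1/20 among Kenji, Takeshi.
Kenji is living and takes 1/20.
Takeshi is living and takes 1/20.
Sachiko is living and takes 1/10.
Reiko predeceased; the 1/10 allotted to Reiko's branch passes to Reiko's issue by representation.
The 1/10 is divided into 2 equal shares of 1/20 among Yori, Ryo.
Yori is living and takes 1/20.
Ryo is living and takes 1/20.

Chiyo 1/30; Daichi 1/30; Emiko 3/5; Fumio 1/30; Kenji 1/20; Ryo 1/20; Sachiko 1/10; Takeshi 1/20; Yori 1/20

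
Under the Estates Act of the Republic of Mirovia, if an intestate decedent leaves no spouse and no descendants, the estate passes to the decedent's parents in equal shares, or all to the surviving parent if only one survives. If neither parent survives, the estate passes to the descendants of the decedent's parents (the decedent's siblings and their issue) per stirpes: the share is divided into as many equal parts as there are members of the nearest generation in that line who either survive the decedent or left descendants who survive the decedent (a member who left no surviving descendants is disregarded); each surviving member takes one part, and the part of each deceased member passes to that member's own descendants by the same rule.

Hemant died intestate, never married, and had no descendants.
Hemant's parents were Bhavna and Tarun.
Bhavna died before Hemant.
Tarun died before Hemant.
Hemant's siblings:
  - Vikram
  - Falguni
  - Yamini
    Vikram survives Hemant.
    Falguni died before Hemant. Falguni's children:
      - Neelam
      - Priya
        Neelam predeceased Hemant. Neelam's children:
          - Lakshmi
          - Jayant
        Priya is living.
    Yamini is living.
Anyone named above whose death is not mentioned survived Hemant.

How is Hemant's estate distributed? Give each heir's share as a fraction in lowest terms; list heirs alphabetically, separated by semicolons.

Jayant 1/12; Lakshmi 1/12; Priya 1/6; Vikram 1/3; Yamini 1/3

Neither parent survives and there are no descendants, so the estate passes to Hemant's siblings and their issue per stirpes.
The estate is divided into 3 equal shares of 1/3 among Vikram, Falguni, Yamini.
Vikram is living and takes 1/3.
Falguni predeceased; the 1/3 allotted to Falguni's branch passes to Falguni's issue by representation.
The 1/3 is divided into 2 equal shares of 1/6 among Neelam, Priya.
Neelam predeceased; the 1/6 allotted to Neelam's branch passes to Neelam's issue by representation.
The 1/6 is divided into 2 equal shares of 1/12 among Lakshmi, Jayant.
Lakshmi is living and takes 1/12.
Jayant is living and takes 1/12.
Priya is living and takes 1/6.
Yamini is living and takes 1/3.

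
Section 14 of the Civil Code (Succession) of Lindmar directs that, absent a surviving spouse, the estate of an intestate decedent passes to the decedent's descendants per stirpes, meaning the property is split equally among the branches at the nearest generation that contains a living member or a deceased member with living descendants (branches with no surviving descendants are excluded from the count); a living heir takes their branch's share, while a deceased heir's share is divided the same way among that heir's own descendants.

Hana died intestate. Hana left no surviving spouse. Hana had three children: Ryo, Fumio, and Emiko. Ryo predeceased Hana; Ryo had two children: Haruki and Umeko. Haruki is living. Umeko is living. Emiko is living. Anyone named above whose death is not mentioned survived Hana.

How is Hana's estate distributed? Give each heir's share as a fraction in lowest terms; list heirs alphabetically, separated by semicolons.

Emiko 1/3; Fumio 1/3; Haruki 1/6; Umeko 1/6

There is no surviving spouse, so the entire estate passes to Hana's descendants per stirpes.
The estate is divided into 3 equal shares of 1/3 among Ryo, Fumio, Emiko.
Ryo predeceased; the 1/3 allotted to Ryo's branch passes to Ryo's issue by representation.
The 1/3 is divided into 2 equal shares of 1/6 among Haruki, Umeko.
Haruki is living and takes 1/6.
Umeko is living and takes 1/6.
Fumio is living and takes 1/3.
Emiko is living and takes 1/3.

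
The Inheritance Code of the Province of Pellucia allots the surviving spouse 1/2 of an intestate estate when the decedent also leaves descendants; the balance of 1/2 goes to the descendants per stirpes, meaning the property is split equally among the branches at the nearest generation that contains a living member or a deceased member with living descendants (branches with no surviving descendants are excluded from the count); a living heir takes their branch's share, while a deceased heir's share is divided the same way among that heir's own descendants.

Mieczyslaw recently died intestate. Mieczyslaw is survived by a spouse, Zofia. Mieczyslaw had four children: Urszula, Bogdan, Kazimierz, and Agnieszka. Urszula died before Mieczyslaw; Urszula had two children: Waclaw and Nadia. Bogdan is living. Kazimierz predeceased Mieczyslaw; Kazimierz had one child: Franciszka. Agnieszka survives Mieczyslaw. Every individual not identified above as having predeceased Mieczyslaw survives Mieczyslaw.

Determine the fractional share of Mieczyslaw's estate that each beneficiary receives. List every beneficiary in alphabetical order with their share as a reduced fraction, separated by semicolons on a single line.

Zofia, as surviving spouse, takes 1/2.
The remaining 1/2 passes to Mieczyslaw's descendants per stirpes.
The 1/2 is divided into 4 equal shares of 1/8 among Urszula, Bogdan, Kazimierz, Agnieszka.
Urszula predeceased; the 1/8 allotted to Urszula's branch passes to Urszula's issue by representation.
The 1/8 is divided into 2 equal shares of 1/16 among Waclaw, Nadia.
Waclaw is living and takes 1/16.
Nadia is living and takes 1/16.
Bogdan is living and takes 1/8.
Kazimierz predeceased; the 1/8 allotted to Kazimierz's branch passes to Kazimierz's issue by representation.
Franciszka is the sole taker at this level and receives the full 1/8.
Agnieszka is living and takes 1/8.

Agnieszka 1/8; Bogdan 1/8; Franciszka 1/8; Nadia 1/16; Waclaw 1/16; Zofia 1/2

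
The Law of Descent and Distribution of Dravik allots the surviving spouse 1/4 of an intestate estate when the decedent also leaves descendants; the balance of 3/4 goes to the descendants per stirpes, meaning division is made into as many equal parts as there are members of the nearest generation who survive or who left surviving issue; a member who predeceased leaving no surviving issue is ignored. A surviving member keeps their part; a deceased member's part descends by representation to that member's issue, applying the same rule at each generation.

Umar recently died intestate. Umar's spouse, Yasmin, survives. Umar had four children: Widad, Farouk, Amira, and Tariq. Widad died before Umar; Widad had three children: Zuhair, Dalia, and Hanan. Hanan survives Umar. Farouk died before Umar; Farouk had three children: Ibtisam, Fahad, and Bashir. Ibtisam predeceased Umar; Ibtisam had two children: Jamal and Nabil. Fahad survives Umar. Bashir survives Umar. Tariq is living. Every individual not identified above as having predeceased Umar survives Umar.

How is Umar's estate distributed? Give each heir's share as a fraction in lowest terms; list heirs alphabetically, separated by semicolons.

Amira 3/16; Bashir 1/16; Dalia 1/16; Fahad 1/16; Hanan 1/16; Jamal 1/32; Nabil 1/32; Tariq 3/16; Yasmin 1/4; Zuhair 1/16

Yasmin, as surviving spouse, takes 1/4.
The remaining 3/4 passes to Umar's descendants per stirpes.
The 3/4 is divided into 4 equal shares of 3/16 among Widad, Farouk, Amira, Tariq.
Widad predeceased; the 3/16 allotted to Widad's branch passes to Widad's issue by representation.
The 3/16 is divided into 3 equal shares of 1/16 among Zuhair, Dalia, Hanan.
Zuhair is living and takes 1/16.
Dalia is living and takes 1/16.
Hanan is living and takes 1/16.
Farouk predeceased; the 3/16 allotted to Farouk's branch passes to Farouk's issue by representation.
The 3/16 is divided into 3 equal shares of 1/16 among Ibtisam, Fahad, Bashir.
Ibtisam predeceased; the 1/16 allotted to Ibtisam's branch passes to Ibtisam's issue by representation.
The 1/16 is divided into 2 equal shares of 1/32 among Jamal, Nabil.
Jamal is living and takes 1/32.
Nabil is living and takes 1/32.
Fahad is living and takes 1/16.
Bashir is living and takes 1/16.
Amira is living and takes 3/16.
Tariq is living and takes 3/16.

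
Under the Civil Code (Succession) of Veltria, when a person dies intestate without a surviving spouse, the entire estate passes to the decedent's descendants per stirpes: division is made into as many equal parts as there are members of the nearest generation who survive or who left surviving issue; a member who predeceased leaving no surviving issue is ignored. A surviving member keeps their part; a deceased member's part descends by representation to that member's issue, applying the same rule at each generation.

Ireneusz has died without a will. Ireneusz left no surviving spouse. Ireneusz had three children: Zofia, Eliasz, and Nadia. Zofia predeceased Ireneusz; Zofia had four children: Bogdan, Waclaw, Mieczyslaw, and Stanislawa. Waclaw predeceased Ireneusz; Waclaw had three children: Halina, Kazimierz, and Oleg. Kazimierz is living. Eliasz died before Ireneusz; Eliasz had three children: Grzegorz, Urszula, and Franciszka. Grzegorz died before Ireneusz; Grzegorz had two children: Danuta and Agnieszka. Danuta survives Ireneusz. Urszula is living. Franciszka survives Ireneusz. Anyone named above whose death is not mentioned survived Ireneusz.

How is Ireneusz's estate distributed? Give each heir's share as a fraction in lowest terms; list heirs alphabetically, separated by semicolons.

There is no surviving spouse, so the entire estate passes to Ireneusz's descendants per stirpes.
The estate is divided into 3 equal shares of 1/3 among Zofia, Eliasz, Nadia.
Zofia predeceased; the 1/3 allotted to Zofia's branch passes to Zofia's issue by representation.
The 1/3 is divided into 4 equal shares of 1/12 among Bogdan, Waclaw, Mieczyslaw, Stanislawa.
Bogdan is living and takes 1/12.
Waclaw predeceased; the 1/12 allotted to Waclaw's branch passes to Waclaw's issue by representation.
The 1/12 is divided into 3 equal shares of 1/36 among Halina, Kazimierz, Oleg.
Halina is living and takes 1/36.
Kazimierz is living and takes 1/36.
Oleg is living and takes 1/36.
Mieczyslaw is living and takes 1/12.
Stanislawa is living and takes 1/12.
Eliasz predeceased; the 1/3 allotted to Eliasz's branch passes to Eliasz's issue by representation.
The 1/3 is divided into 3 equal shares of 1/9 among Grzegorz, Urszula, Franciszka.
Grzegorz predeceased; the 1/9 allotted to Grzegorz's branch passes to Grzegorz's issue by representation.
The 1/9 is divided into 2 equal shares of 1/18 among Danuta, Agnieszka.
Danuta is living and takes 1/18.
Agnieszka is living and takes 1/18.
Urszula is living and takes 1/9.
Franciszka is living and takes 1/9.
Nadia is living and takes 1/3.

Agnieszka 1/18; Bogdan 1/12; Danuta 1/18; Franciszka 1/9; Halina 1/36; Kazimierz 1/36; Mieczyslaw 1/12; Nadia 1/3; Oleg 1/36; Stanislawa 1/12; Urszula 1/9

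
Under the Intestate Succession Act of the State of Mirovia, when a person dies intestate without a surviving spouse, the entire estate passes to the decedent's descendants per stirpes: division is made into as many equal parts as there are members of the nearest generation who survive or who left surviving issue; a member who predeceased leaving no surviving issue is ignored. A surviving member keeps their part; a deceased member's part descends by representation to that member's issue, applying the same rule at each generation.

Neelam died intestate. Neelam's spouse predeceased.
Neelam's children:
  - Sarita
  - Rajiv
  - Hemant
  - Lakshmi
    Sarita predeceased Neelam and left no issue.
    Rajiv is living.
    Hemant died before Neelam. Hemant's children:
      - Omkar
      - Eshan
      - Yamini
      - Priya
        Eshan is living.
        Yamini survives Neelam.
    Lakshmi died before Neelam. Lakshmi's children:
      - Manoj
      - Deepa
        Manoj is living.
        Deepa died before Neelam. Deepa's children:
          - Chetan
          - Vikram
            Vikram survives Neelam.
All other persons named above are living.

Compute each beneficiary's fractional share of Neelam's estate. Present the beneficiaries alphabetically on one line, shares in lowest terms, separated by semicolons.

Chetan 1/12; Eshan 1/12; Manoj 1/6; Omkar 1/12; Priya 1/12; Rajiv 1/3; Vikram 1/12; Yamini 1/12

There is no surviving spouse, so the entire estate passes to Neelam's descendants per stirpes.
Sarita left no surviving issue, so that branch lapses and is disregarded.
The estate is divided into 3 equal shares of 1/3 among Rajiv, Hemant, Lakshmi.
Rajiv is living and takes 1/3.
Hemant predeceased; the 1/3 allotted to Hemant's branch passes to Hemant's issue by representation.
The 1/3 is divided into 4 equal shares of 1/12 among Omkar, Eshan, Yamini, Priya.
Omkar is living and takes 1/12.
Eshan is living and takes 1/12.
Yamini is living and takes 1/12.
Priya is living and takes 1/12.
Lakshmi predeceased; the 1/3 allotted to Lakshmi's branch passes to Lakshmi's issue by representation.
The 1/3 is divided into 2 equal shares of 1/6 among Manoj, Deepa.
Manoj is living and takes 1/6.
Deepa predeceased; the 1/6 allotted to Deepa's branch passes to Deepa's issue by representation.
The 1/6 is divided into 2 equal shares of 1/12 among Chetan, Vikram.
Chetan is living and takes 1/12.
Vikram is living and takes 1/12.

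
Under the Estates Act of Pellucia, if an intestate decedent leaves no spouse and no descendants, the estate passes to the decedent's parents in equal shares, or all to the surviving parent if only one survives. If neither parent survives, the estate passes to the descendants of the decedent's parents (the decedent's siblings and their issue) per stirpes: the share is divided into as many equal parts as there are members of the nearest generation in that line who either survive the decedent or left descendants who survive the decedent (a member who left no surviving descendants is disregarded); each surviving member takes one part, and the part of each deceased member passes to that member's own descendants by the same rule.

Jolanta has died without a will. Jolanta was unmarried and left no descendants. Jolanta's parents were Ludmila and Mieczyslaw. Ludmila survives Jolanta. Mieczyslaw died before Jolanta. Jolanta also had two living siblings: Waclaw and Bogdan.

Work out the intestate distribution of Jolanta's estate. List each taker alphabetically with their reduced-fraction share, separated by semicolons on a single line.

Ludmila 1

Only one parent, Ludmila, survives, so Ludmila takes the entire estate. The siblings take nothing because a surviving parent has priority.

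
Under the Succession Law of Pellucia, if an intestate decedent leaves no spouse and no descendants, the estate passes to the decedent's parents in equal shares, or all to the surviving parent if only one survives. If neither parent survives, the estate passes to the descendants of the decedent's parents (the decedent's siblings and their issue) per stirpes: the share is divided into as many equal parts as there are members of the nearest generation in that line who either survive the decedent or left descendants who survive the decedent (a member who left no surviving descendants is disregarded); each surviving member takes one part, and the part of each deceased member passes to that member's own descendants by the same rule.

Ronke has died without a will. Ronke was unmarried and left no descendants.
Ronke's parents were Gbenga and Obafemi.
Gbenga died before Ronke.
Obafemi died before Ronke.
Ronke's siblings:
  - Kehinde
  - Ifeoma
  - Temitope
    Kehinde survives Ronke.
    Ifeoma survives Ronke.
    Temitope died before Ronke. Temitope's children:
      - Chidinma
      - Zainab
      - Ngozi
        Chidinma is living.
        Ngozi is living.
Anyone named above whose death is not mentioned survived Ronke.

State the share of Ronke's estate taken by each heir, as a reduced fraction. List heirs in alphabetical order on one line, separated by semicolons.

Chidinma 1/9; Ifeoma 1/3; Kehinde 1/3; Ngozi 1/9; Zainab 1/9

Neither parent survives and there are no descendants, so the estate passes to Ronke's siblings and their issue per stirpes.
The estate is divided into 3 equal shares of 1/3 among Kehinde, Ifeoma, Temitope.
Kehinde is living and takes 1/3.
Ifeoma is living and takes 1/3.
Temitope predeceased; the 1/3 allotted to Temitope's branch passes to Temitope's issue by representation.
The 1/3 is divided into 3 equal shares of 1/9 among Chidinma, Zainab, Ngozi.
Chidinma is living and takes 1/9.
Zainab is living and takes 1/9.
Ngozi is living and takes 1/9.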